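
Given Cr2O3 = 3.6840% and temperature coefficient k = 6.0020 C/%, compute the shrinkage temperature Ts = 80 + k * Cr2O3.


Formula: Ts = 80 + k * Cr2O3
Substituting: Ts = 80 + 6.0020 * 3.6840
Result: 102.1114 C


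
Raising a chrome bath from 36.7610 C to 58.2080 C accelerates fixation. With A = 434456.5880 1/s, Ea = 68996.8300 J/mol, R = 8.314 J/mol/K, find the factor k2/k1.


T1 = 36.7610 + 273.15 = 309.9110 K; T2 = 58.2080 + 273.15 = 331.3580 K
k1 = A * exp(-Ea/(R*T1)) = 434456.5880 * exp(-68996.8300/(8.314*309.9110)) = 1.0193e-06 1/s
k2 = A * exp(-Ea/(R*T2)) = 434456.5880 * exp(-68996.8300/(8.314*331.3580)) = 5.7680e-06 1/s
k2/k1 = 5.7680e-06 / 1.0193e-06 = 5.6588


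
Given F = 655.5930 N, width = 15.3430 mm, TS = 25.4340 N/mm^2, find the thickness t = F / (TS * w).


Formula: t = F / (TS * w)
Substituting: t = 655.5930 / (25.4340 * 15.3430)
Result: 1.6800 mm


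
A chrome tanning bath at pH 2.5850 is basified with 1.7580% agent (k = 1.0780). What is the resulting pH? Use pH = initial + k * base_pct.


Formula: pH_final = pH_initial + k * base_pct
Substituting: pH_final = 2.5850 + 1.0780 * 1.7580
Result: 4.4801


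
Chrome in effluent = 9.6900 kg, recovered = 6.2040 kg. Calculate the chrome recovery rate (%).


Formula: Recovery = recovered / input * 100
Substituting: Recovery = 6.2040 / 9.6900 * 100
Result: 64.0248 %


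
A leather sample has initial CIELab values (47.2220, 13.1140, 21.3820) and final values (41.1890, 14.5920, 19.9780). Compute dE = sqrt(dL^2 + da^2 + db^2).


dL = -6.0330, da = 1.4780, db = -1.4040
dE = sqrt((-6.0330)^2 + 1.4780^2 + (-1.4040)^2) = 6.3681


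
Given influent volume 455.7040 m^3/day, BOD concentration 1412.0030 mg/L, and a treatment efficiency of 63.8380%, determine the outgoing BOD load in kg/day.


Load_in = volume * conc / 1000 = 455.7040 * 1412.0030 / 1000 = 643.4554 kg/day
Removed = Load_in * eff / 100 = 643.4554 * 63.8380 / 100 = 410.7691 kg/day
Load_out = Load_in - Removed = 643.4554 - 410.7691 = 232.6863 kg/day


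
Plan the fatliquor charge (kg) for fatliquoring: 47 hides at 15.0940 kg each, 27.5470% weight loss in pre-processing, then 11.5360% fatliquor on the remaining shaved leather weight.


Total_raw = N * avg_wt = 47 * 15.0940 = 709.4180 kg
Substrate = Total_raw * (1 - loss/100) = 709.4180 * (1 - 27.5470/100) = 513.9946 kg
Fat = Substrate * pct / 100 = 513.9946 * 11.5360 / 100 = 59.2944 kg


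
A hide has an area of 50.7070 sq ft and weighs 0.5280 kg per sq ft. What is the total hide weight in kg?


Formula: Weight = area * weight_per_sqft
Substituting: Weight = 50.7070 * 0.5280
Result: 26.7733 kg


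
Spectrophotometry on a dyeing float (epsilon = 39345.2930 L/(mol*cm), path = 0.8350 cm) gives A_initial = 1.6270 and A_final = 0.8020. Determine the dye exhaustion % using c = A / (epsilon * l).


c_initial = A_i / (epsilon * l) = 1.6270 / (39345.2930 * 0.8350) = 4.9523e-05 mol/L
c_final = A_f / (epsilon * l) = 0.8020 / (39345.2930 * 0.8350) = 2.4412e-05 mol/L
Exhaustion = (c_initial - c_final) / c_initial * 100 = (4.9523e-05 - 2.4412e-05) / 4.9523e-05 * 100 = 50.7068 %


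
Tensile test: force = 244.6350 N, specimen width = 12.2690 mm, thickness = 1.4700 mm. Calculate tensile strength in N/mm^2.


Formula: TS = force / (width * thickness)
Substituting: TS = 244.6350 / (12.2690 * 1.4700)
Result: 13.5641 N/mm^2


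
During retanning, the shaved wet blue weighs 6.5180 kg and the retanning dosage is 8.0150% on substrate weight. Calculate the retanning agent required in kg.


Formula: Retan = substrate * pct / 100
Substituting: Retan = 6.5180 * 8.0150 / 100
Result: 0.5224 kg


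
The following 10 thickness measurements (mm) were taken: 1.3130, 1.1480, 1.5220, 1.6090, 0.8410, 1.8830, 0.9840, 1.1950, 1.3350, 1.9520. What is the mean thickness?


Formula: Average = sum / n
Substituting: Average = 13.7820 / 10
Result: 1.3782 mm


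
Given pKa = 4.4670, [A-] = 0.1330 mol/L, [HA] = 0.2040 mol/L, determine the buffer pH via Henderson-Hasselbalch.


ratio = [A-] / [HA] = 0.1330 / 0.2040 = 0.6520
log10(ratio) = -0.1858
pH = pKa + log10(ratio) = 4.4670 - 0.1858 = 4.2812


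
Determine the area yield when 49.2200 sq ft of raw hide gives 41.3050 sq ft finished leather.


Formula: Yield = finished / raw * 100
Substituting: Yield = 41.3050 / 49.2200 * 100
Result: 83.9191 %


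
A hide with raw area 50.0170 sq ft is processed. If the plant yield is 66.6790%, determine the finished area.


Formula: finished = raw * yield / 100
Substituting: finished = 50.0170 * 66.6790 / 100
Result: 33.3508 sq ft


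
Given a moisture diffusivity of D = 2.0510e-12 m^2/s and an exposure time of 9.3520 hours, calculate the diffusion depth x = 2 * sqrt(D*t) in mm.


t = 9.3520 hr * 3600 = 33667.2000 s
D * t = 2.0510e-12 * 33667.2000 = 6.9051e-08
x = 2 * sqrt(D*t) = 2 * sqrt(6.9051e-08) = 5.2555e-04 m = 0.5256 mm


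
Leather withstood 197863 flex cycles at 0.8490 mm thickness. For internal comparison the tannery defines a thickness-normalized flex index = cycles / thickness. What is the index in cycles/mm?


Formula: Index = cycles / thickness
Substituting: Index = 197863 / 0.8490
Result: 233054.1814 cycles/mm


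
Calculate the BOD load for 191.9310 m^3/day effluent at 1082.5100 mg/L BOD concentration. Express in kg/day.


Formula: BOD_load = volume * conc / 1000
Substituting: BOD_load = 191.9310 * 1082.5100 / 1000
Result: 207.7672 kg/day


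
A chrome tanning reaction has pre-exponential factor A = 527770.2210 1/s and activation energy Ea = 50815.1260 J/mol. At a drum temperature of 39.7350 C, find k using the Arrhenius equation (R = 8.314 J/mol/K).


T_K = T_C + 273.15 = 39.7350 + 273.15 = 312.8850 K
exponent = -Ea / (R * T_K) = -50815.1260 / (8.314 * 312.8850) = -19.5343
k = A * exp(exponent) = 527770.2210 * exp(-19.5343) = 0.001733 1/s


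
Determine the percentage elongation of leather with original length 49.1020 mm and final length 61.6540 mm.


Formula: Elongation = (Lf - L0) / L0 * 100
Substituting: Elongation = (61.6540 - 49.1020) / 49.1020 * 100
Result: 25.5631 %


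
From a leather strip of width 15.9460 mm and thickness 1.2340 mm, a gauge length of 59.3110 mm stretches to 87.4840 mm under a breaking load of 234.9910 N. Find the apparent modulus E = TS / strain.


TS = F / (w * t) = 234.9910 / (15.9460 * 1.2340) = 11.9422 N/mm^2
strain = (Lf - L0) / L0 = (87.4840 - 59.3110) / 59.3110 = 0.4750
E = TS / strain = 11.9422 / 0.4750 = 25.1412 N/mm^2


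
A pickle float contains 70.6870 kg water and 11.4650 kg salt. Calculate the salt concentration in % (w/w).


Formula: Conc = salt / (water + salt) * 100
Substituting: Conc = 11.4650 / (70.6870 + 11.4650) * 100
Result: 13.9558 %


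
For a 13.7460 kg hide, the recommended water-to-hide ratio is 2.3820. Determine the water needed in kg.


Formula: Water = hide_weight * ratio
Substituting: Water = 13.7460 * 2.3820
Result: 32.7430 kg


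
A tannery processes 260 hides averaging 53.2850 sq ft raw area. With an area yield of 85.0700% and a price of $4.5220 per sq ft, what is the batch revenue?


Raw_total = N * avg_area = 260 * 53.2850 = 13854.1000 sq ft
Finished = Raw_total * yield / 100 = 13854.1000 * 85.0700 / 100 = 11785.6829 sq ft
Value = Finished * price = 11785.6829 * 4.5220 = 53294.8579 $


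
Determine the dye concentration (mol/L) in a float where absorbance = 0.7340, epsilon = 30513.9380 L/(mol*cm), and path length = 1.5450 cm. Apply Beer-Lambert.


Formula: c = A / (epsilon * l)
Substituting: c = 0.7340 / (30513.9380 * 1.5450)
Result: 1.5569e-05 mol/L


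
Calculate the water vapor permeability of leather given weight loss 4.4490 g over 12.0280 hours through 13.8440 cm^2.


Formula: WVP = loss / (area * time)
Substituting: WVP = 4.4490 / (13.8440 * 12.0280)
Result: 0.0267182 g/(cm^2*hr)


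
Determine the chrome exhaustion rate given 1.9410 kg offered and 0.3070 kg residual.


Formula: Uptake = (offered - residual) / offered * 100
Substituting: Uptake = (1.9410 - 0.3070) / 1.9410 * 100
Result: 84.1834 %


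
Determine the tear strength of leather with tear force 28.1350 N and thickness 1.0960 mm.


Formula: Tear strength = force / thickness
Substituting: Tear strength = 28.1350 / 1.0960
Result: 25.6706 N/mm


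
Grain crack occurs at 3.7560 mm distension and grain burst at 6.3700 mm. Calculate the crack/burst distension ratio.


Formula: Ratio = crack / burst
Substituting: Ratio = 3.7560 / 6.3700
Result: 0.5896


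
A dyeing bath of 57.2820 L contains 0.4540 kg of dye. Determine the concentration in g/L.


Formula: Conc = dye_mass(kg) / volume(L) * 1000
Substituting: Conc = 0.4540 / 57.2820 * 1000
Result: 7.9257 g/L


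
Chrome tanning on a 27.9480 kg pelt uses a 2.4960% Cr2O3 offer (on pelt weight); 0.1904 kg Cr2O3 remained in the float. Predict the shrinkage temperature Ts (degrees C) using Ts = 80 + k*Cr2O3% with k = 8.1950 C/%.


Offered = pelt * offer_pct / 100 = 27.9480 * 2.4960 / 100 = 0.6976 kg
Uptake = offered - residual = 0.6976 - 0.1904 = 0.5072 kg
Cr2O3% on pelt = uptake / pelt * 100 = 0.5072 / 27.9480 * 100 = 1.8147 %
Ts = 80 + k * Cr2O3% = 80 + 8.1950 * 1.8147 = 94.8718 C


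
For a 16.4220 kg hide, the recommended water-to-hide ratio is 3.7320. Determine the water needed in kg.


Formula: Water = hide_weight * ratio
Substituting: Water = 16.4220 * 3.7320
Result: 61.2869 kg


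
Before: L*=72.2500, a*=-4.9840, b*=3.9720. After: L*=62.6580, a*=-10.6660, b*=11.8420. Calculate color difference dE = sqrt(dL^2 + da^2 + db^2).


dL = -9.5920, da = -5.6820, db = 7.8700
dE = sqrt((-9.5920)^2 + (-5.6820)^2 + 7.8700^2) = 13.6466


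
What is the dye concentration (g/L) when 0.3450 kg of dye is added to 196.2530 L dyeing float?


Formula: Conc = dye_mass(kg) / volume(L) * 1000
Substituting: Conc = 0.3450 / 196.2530 * 1000
Result: 1.7579 g/L


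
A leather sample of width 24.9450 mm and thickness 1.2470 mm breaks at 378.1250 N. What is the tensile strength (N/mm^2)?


Formula: TS = force / (width * thickness)
Substituting: TS = 378.1250 / (24.9450 * 1.2470)
Result: 12.1559 N/mm^2


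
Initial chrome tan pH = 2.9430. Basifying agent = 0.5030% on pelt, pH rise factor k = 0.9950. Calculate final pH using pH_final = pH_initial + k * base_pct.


Formula: pH_final = pH_initial + k * base_pct
Substituting: pH_final = 2.9430 + 0.9950 * 0.5030
Result: 3.4435


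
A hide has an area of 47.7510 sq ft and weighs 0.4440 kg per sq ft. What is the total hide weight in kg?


Formula: Weight = area * weight_per_sqft
Substituting: Weight = 47.7510 * 0.4440
Result: 21.2014 kg


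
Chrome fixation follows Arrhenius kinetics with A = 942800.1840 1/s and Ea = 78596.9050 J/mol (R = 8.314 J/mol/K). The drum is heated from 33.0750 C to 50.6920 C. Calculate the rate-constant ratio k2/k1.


T1 = 33.0750 + 273.15 = 306.2250 K; T2 = 50.6920 + 273.15 = 323.8420 K
k1 = A * exp(-Ea/(R*T1)) = 942800.1840 * exp(-78596.9050/(8.314*306.2250)) = 3.6914e-08 1/s
k2 = A * exp(-Ea/(R*T2)) = 942800.1840 * exp(-78596.9050/(8.314*323.8420)) = 1.9794e-07 1/s
k2/k1 = 1.9794e-07 / 3.6914e-08 = 5.3623


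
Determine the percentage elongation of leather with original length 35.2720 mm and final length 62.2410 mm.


Formula: Elongation = (Lf - L0) / L0 * 100
Substituting: Elongation = (62.2410 - 35.2720) / 35.2720 * 100
Result: 76.4601 %


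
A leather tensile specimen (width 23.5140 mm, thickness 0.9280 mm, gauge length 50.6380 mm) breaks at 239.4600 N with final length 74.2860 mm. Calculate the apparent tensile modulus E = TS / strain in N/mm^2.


TS = F / (w * t) = 239.4600 / (23.5140 * 0.9280) = 10.9738 N/mm^2
strain = (Lf - L0) / L0 = (74.2860 - 50.6380) / 50.6380 = 0.4670
E = TS / strain = 10.9738 / 0.4670 = 23.4985 N/mm^2


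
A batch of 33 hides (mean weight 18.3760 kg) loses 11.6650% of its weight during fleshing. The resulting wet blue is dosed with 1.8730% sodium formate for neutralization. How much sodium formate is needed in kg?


Total_raw = N * avg_wt = 33 * 18.3760 = 606.4080 kg
Substrate = Total_raw * (1 - loss/100) = 606.4080 * (1 - 11.6650/100) = 535.6705 kg
Neutralizer = Substrate * pct / 100 = 535.6705 * 1.8730 / 100 = 10.0331 kg


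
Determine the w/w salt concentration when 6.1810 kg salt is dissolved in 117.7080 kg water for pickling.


Formula: Conc = salt / (water + salt) * 100
Substituting: Conc = 6.1810 / (117.7080 + 6.1810) * 100
Result: 4.9891 %


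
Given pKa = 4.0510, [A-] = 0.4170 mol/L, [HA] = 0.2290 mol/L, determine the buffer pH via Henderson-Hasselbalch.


ratio = [A-] / [HA] = 0.4170 / 0.2290 = 1.8210
log10(ratio) = 0.2603
pH = pKa + log10(ratio) = 4.0510 + 0.2603 = 4.3113


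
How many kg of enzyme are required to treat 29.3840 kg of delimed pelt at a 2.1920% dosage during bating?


Formula: Enzyme = substrate * pct / 100
Substituting: Enzyme = 29.3840 * 2.1920 / 100
Result: 0.6441 kg


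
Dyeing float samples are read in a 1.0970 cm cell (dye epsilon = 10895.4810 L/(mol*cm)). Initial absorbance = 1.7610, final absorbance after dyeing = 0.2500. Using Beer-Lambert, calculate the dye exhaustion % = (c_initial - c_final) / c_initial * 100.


c_initial = A_i / (epsilon * l) = 1.7610 / (10895.4810 * 1.0970) = 1.4734e-04 mol/L
c_final = A_f / (epsilon * l) = 0.2500 / (10895.4810 * 1.0970) = 2.0916e-05 mol/L
Exhaustion = (c_initial - c_final) / c_initial * 100 = (1.4734e-04 - 2.0916e-05) / 1.4734e-04 * 100 = 85.8035 %


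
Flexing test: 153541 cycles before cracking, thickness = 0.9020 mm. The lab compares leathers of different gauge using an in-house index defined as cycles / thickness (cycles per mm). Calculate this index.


Formula: Index = cycles / thickness
Substituting: Index = 153541 / 0.9020
Result: 170222.8381 cycles/mm


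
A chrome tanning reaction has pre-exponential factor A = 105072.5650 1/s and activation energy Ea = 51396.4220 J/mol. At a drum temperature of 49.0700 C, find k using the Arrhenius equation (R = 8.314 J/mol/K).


T_K = T_C + 273.15 = 49.0700 + 273.15 = 322.2200 K
exponent = -Ea / (R * T_K) = -51396.4220 / (8.314 * 322.2200) = -19.1854
k = A * exp(exponent) = 105072.5650 * exp(-19.1854) = 4.8909e-04 1/s


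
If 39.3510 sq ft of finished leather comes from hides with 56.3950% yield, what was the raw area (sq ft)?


Formula: raw = finished * 100 / yield
Substituting: raw = 39.3510 * 100 / 56.3950
Result: 69.7775 sq ft


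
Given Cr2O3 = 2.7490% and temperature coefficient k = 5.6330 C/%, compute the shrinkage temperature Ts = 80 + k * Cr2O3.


Formula: Ts = 80 + k * Cr2O3
Substituting: Ts = 80 + 5.6330 * 2.7490
Result: 95.4851 C


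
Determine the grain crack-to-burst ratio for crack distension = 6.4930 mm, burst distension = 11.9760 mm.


Formula: Ratio = crack / burst
Substituting: Ratio = 6.4930 / 11.9760
Result: 0.5422


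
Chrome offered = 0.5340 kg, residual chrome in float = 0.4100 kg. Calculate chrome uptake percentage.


Formula: Uptake = (offered - residual) / offered * 100
Substituting: Uptake = (0.5340 - 0.4100) / 0.5340 * 100
Result: 23.2210 %


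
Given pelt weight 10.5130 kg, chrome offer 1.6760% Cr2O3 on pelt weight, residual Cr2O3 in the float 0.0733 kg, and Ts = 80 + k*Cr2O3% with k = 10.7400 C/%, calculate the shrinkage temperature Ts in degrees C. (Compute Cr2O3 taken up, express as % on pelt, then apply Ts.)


Offered = pelt * offer_pct / 100 = 10.5130 * 1.6760 / 100 = 0.1762 kg
Uptake = offered - residual = 0.1762 - 0.0733 = 0.1029 kg
Cr2O3% on pelt = uptake / pelt * 100 = 0.1029 / 10.5130 * 100 = 0.9788 %
Ts = 80 + k * Cr2O3% = 80 + 10.7400 * 0.9788 = 90.5120 C


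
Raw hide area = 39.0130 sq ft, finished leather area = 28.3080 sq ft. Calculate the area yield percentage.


Formula: Yield = finished / raw * 100
Substituting: Yield = 28.3080 / 39.0130 * 100
Result: 72.5604 %


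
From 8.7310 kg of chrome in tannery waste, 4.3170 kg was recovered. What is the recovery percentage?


Formula: Recovery = recovered / input * 100
Substituting: Recovery = 4.3170 / 8.7310 * 100
Result: 49.4445 %


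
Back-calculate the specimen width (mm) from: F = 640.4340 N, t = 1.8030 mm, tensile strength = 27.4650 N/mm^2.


Formula: w = F / (TS * t)
Substituting: w = 640.4340 / (27.4650 * 1.8030)
Result: 12.9330 mm


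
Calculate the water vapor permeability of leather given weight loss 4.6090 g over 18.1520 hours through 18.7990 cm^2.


Formula: WVP = loss / (area * time)
Substituting: WVP = 4.6090 / (18.7990 * 18.1520)
Result: 0.0135066 g/(cm^2*hr)


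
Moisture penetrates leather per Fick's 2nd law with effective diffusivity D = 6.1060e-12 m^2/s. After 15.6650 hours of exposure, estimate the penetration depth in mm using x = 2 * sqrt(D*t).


t = 15.6650 hr * 3600 = 56394.0000 s
D * t = 6.1060e-12 * 56394.0000 = 3.4434e-07
x = 2 * sqrt(D*t) = 2 * sqrt(3.4434e-07) = 0.00117361 m = 1.1736 mm


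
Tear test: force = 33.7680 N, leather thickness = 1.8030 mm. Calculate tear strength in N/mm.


Formula: Tear strength = force / thickness
Substituting: Tear strength = 33.7680 / 1.8030
Result: 18.7288 N/mm


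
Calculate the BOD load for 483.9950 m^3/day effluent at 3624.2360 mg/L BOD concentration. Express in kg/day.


Formula: BOD_load = volume * conc / 1000
Substituting: BOD_load = 483.9950 * 3624.2360 / 1000
Result: 1754.1121 kg/day


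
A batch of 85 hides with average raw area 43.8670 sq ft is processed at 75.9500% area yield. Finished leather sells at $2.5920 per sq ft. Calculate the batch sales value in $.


Raw_total = N * avg_area = 85 * 43.8670 = 3728.6950 sq ft
Finished = Raw_total * yield / 100 = 3728.6950 * 75.9500 / 100 = 2831.9439 sq ft
Value = Finished * price = 2831.9439 * 2.5920 = 7340.3985 $


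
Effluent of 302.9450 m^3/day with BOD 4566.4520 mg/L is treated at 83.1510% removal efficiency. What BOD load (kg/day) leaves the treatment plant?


Load_in = volume * conc / 1000 = 302.9450 * 4566.4520 / 1000 = 1383.3838 kg/day
Removed = Load_in * eff / 100 = 1383.3838 * 83.1510 / 100 = 1150.2975 kg/day
Load_out = Load_in - Removed = 1383.3838 - 1150.2975 = 233.0863 kg/day


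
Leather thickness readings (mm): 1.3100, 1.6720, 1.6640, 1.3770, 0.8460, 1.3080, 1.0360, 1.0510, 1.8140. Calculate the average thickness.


Formula: Average = sum / n
Substituting: Average = 12.0780 / 9
Result: 1.3420 mm


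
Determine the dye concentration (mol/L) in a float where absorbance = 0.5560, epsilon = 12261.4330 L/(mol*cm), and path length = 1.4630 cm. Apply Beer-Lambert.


Formula: c = A / (epsilon * l)
Substituting: c = 0.5560 / (12261.4330 * 1.4630)
Result: 3.0995e-05 mol/L


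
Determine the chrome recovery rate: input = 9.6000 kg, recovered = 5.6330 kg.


Formula: Recovery = recovered / input * 100
Substituting: Recovery = 5.6330 / 9.6000 * 100
Result: 58.6771 %


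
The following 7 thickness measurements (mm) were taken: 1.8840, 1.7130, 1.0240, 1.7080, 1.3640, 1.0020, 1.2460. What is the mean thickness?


Formula: Average = sum / n
Substituting: Average = 9.9410 / 7
Result: 1.4201 mm


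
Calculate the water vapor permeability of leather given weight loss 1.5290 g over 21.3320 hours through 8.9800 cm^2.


Formula: WVP = loss / (area * time)
Substituting: WVP = 1.5290 / (8.9800 * 21.3320)
Result: 0.00798178 g/(cm^2*hr)


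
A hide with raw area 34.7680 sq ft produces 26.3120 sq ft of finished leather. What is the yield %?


Formula: Yield = finished / raw * 100
Substituting: Yield = 26.3120 / 34.7680 * 100
Result: 75.6788 %


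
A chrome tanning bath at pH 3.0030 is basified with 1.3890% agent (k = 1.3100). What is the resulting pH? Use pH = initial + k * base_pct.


Formula: pH_final = pH_initial + k * base_pct
Substituting: pH_final = 3.0030 + 1.3100 * 1.3890
Result: 4.8226


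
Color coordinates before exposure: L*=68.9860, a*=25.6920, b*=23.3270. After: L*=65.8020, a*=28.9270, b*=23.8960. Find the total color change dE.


dL = -3.1840, da = 3.2350, db = 0.5690
dE = sqrt((-3.1840)^2 + 3.2350^2 + 0.5690^2) = 4.5746


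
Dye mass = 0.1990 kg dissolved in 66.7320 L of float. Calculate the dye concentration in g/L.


Formula: Conc = dye_mass(kg) / volume(L) * 1000
Substituting: Conc = 0.1990 / 66.7320 * 1000
Result: 2.9821 g/L


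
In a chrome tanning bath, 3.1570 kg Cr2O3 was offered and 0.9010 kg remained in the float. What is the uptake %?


Formula: Uptake = (offered - residual) / offered * 100
Substituting: Uptake = (3.1570 - 0.9010) / 3.1570 * 100
Result: 71.4602 %


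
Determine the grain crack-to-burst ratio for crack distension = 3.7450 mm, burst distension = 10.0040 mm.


Formula: Ratio = crack / burst
Substituting: Ratio = 3.7450 / 10.0040
Result: 0.3744


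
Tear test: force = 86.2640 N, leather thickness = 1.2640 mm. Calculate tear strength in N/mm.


Formula: Tear strength = force / thickness
Substituting: Tear strength = 86.2640 / 1.2640
Result: 68.2468 N/mm


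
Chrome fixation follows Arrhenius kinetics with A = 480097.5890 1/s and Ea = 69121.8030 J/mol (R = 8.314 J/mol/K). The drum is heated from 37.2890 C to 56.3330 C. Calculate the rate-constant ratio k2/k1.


T1 = 37.2890 + 273.15 = 310.4390 K; T2 = 56.3330 + 273.15 = 329.4830 K
k1 = A * exp(-Ea/(R*T1)) = 480097.5890 * exp(-69121.8030/(8.314*310.4390)) = 1.1231e-06 1/s
k2 = A * exp(-Ea/(R*T2)) = 480097.5890 * exp(-69121.8030/(8.314*329.4830)) = 5.2808e-06 1/s
k2/k1 = 5.2808e-06 / 1.1231e-06 = 4.7018


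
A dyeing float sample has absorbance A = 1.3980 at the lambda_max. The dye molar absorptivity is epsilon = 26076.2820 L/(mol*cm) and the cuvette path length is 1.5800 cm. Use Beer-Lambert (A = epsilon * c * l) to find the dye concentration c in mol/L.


Formula: c = A / (epsilon * l)
Substituting: c = 1.3980 / (26076.2820 * 1.5800)
Result: 3.3932e-05 mol/L


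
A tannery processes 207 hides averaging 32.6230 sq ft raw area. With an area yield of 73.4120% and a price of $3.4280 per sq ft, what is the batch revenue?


Raw_total = N * avg_area = 207 * 32.6230 = 6752.9610 sq ft
Finished = Raw_total * yield / 100 = 6752.9610 * 73.4120 / 100 = 4957.4837 sq ft
Value = Finished * price = 4957.4837 * 3.4280 = 16994.2542 $


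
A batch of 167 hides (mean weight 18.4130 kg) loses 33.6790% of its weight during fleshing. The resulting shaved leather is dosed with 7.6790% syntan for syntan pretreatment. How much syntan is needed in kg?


Total_raw = N * avg_wt = 167 * 18.4130 = 3074.9710 kg
Substrate = Total_raw * (1 - loss/100) = 3074.9710 * (1 - 33.6790/100) = 2039.3515 kg
Syntan = Substrate * pct / 100 = 2039.3515 * 7.6790 / 100 = 156.6018 kg


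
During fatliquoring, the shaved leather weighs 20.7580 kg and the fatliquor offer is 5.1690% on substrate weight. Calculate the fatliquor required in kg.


Formula: Fat = substrate * pct / 100
Substituting: Fat = 20.7580 * 5.1690 / 100
Result: 1.0730 kg


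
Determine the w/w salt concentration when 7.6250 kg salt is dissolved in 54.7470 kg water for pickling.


Formula: Conc = salt / (water + salt) * 100
Substituting: Conc = 7.6250 / (54.7470 + 7.6250) * 100
Result: 12.2250 %


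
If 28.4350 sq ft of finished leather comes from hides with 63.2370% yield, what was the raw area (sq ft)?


Formula: raw = finished * 100 / yield
Substituting: raw = 28.4350 * 100 / 63.2370
Result: 44.9658 sq ft


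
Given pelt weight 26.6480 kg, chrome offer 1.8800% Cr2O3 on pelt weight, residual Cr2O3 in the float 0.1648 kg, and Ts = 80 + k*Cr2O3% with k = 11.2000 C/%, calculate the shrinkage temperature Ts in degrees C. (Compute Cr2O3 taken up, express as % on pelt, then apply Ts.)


Offered = pelt * offer_pct / 100 = 26.6480 * 1.8800 / 100 = 0.5010 kg
Uptake = offered - residual = 0.5010 - 0.1648 = 0.3362 kg
Cr2O3% on pelt = uptake / pelt * 100 = 0.3362 / 26.6480 * 100 = 1.2616 %
Ts = 80 + k * Cr2O3% = 80 + 11.2000 * 1.2616 = 94.1296 C


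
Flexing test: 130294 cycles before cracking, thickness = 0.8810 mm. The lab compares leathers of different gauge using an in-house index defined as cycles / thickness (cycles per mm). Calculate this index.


Formula: Index = cycles / thickness
Substituting: Index = 130294 / 0.8810
Result: 147893.3031 cycles/mm


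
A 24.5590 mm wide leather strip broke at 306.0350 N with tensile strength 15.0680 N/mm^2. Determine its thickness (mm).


Formula: t = F / (TS * w)
Substituting: t = 306.0350 / (15.0680 * 24.5590)
Result: 0.8270 mm


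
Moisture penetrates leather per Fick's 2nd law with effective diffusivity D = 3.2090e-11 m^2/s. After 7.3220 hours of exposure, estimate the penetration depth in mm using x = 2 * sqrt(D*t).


t = 7.3220 hr * 3600 = 26359.2000 s
D * t = 3.2090e-11 * 26359.2000 = 8.4587e-07
x = 2 * sqrt(D*t) = 2 * sqrt(8.4587e-07) = 0.00183942 m = 1.8394 mm


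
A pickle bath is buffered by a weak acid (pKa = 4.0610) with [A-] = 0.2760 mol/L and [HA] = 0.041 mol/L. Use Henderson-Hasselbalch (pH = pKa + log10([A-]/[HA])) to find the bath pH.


ratio = [A-] / [HA] = 0.2760 / 0.041 = 6.7317
log10(ratio) = 0.8281
pH = pKa + log10(ratio) = 4.0610 + 0.8281 = 4.8891


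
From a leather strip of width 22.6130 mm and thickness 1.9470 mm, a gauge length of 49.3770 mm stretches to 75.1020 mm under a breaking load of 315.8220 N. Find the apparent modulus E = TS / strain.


TS = F / (w * t) = 315.8220 / (22.6130 * 1.9470) = 7.1733 N/mm^2
strain = (Lf - L0) / L0 = (75.1020 - 49.3770) / 49.3770 = 0.5210
E = TS / strain = 7.1733 / 0.5210 = 13.7685 N/mm^2


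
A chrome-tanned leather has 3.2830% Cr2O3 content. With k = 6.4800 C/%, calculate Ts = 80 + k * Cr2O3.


Formula: Ts = 80 + k * Cr2O3
Substituting: Ts = 80 + 6.4800 * 3.2830
Result: 101.2738 C


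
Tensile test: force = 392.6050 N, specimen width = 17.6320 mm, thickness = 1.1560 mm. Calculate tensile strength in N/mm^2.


Formula: TS = force / (width * thickness)
Substituting: TS = 392.6050 / (17.6320 * 1.1560)
Result: 19.2618 N/mm^2


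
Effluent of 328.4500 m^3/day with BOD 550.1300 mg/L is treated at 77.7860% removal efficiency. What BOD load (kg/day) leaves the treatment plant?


Load_in = volume * conc / 1000 = 328.4500 * 550.1300 / 1000 = 180.6902 kg/day
Removed = Load_in * eff / 100 = 180.6902 * 77.7860 / 100 = 140.5517 kg/day
Load_out = Load_in - Removed = 180.6902 - 140.5517 = 40.1385 kg/day


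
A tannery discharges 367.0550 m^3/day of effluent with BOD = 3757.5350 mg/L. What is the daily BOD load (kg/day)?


Formula: BOD_load = volume * conc / 1000
Substituting: BOD_load = 367.0550 * 3757.5350 / 1000
Result: 1379.2220 kg/day


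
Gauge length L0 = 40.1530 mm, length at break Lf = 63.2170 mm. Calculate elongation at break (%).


Formula: Elongation = (Lf - L0) / L0 * 100
Substituting: Elongation = (63.2170 - 40.1530) / 40.1530 * 100
Result: 57.4403 %


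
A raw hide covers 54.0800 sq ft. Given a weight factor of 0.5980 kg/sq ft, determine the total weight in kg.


Formula: Weight = area * weight_per_sqft
Substituting: Weight = 54.0800 * 0.5980
Result: 32.3398 kg


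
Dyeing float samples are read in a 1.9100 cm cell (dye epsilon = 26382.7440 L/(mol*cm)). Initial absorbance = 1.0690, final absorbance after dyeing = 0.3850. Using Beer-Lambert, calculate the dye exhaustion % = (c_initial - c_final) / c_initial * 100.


c_initial = A_i / (epsilon * l) = 1.0690 / (26382.7440 * 1.9100) = 2.1214e-05 mol/L
c_final = A_f / (epsilon * l) = 0.3850 / (26382.7440 * 1.9100) = 7.6402e-06 mol/L
Exhaustion = (c_initial - c_final) / c_initial * 100 = (2.1214e-05 - 7.6402e-06) / 2.1214e-05 * 100 = 63.9850 %


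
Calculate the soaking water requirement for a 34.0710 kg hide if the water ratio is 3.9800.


Formula: Water = hide_weight * ratio
Substituting: Water = 34.0710 * 3.9800
Result: 135.6026 kg


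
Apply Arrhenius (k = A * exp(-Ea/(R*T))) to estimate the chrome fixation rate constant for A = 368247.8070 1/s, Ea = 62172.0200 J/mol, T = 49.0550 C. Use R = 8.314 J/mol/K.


T_K = T_C + 273.15 = 49.0550 + 273.15 = 322.2050 K
exponent = -Ea / (R * T_K) = -62172.0200 / (8.314 * 322.2050) = -23.2088
k = A * exp(exponent) = 368247.8070 * exp(-23.2088) = 3.0668e-05 1/s


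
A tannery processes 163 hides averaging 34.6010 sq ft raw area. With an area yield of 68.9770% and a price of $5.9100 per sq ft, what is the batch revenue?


Raw_total = N * avg_area = 163 * 34.6010 = 5639.9630 sq ft
Finished = Raw_total * yield / 100 = 5639.9630 * 68.9770 / 100 = 3890.2773 sq ft
Value = Finished * price = 3890.2773 * 5.9100 = 22991.5387 $


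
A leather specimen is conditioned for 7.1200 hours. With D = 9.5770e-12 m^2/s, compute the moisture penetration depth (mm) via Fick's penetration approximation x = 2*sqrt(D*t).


t = 7.1200 hr * 3600 = 25632.0000 s
D * t = 9.5770e-12 * 25632.0000 = 2.4548e-07
x = 2 * sqrt(D*t) = 2 * sqrt(2.4548e-07) = 9.9091e-04 m = 0.9909 mm


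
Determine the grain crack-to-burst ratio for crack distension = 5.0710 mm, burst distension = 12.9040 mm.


Formula: Ratio = crack / burst
Substituting: Ratio = 5.0710 / 12.9040
Result: 0.3930


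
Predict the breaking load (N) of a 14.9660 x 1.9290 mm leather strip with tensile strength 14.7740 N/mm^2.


Formula: F = TS * w * t
Substituting: F = 14.7740 * 14.9660 * 1.9290
Result: 426.5167 N


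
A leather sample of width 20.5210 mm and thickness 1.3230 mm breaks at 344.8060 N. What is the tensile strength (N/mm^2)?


Formula: TS = force / (width * thickness)
Substituting: TS = 344.8060 / (20.5210 * 1.3230)
Result: 12.7004 N/mm^2


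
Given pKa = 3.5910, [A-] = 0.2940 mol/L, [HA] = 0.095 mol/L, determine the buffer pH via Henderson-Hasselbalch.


ratio = [A-] / [HA] = 0.2940 / 0.095 = 3.0947
log10(ratio) = 0.4906
pH = pKa + log10(ratio) = 3.5910 + 0.4906 = 4.0816


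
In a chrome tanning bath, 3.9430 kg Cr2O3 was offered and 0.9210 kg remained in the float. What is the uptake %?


Formula: Uptake = (offered - residual) / offered * 100
Substituting: Uptake = (3.9430 - 0.9210) / 3.9430 * 100
Result: 76.6422 %


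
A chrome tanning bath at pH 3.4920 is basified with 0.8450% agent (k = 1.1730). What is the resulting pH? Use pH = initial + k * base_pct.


Formula: pH_final = pH_initial + k * base_pct
Substituting: pH_final = 3.4920 + 1.1730 * 0.8450
Result: 4.4832


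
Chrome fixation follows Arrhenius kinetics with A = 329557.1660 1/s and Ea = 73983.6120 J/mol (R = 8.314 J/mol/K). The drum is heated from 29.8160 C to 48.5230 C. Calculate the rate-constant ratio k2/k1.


T1 = 29.8160 + 273.15 = 302.9660 K; T2 = 48.5230 + 273.15 = 321.6730 K
k1 = A * exp(-Ea/(R*T1)) = 329557.1660 * exp(-73983.6120/(8.314*302.9660)) = 5.7795e-08 1/s
k2 = A * exp(-Ea/(R*T2)) = 329557.1660 * exp(-73983.6120/(8.314*321.6730)) = 3.1895e-07 1/s
k2/k1 = 3.1895e-07 / 5.7795e-08 = 5.5186


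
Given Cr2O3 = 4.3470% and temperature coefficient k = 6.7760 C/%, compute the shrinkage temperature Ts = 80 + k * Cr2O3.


Formula: Ts = 80 + k * Cr2O3
Substituting: Ts = 80 + 6.7760 * 4.3470
Result: 109.4553 C


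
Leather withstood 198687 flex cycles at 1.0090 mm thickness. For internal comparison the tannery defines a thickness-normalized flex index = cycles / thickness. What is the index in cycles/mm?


Formula: Index = cycles / thickness
Substituting: Index = 198687 / 1.0090
Result: 196914.7671 cycles/mm


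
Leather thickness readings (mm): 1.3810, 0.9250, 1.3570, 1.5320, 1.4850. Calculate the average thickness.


Formula: Average = sum / n
Substituting: Average = 6.6800 / 5
Result: 1.3360 mm


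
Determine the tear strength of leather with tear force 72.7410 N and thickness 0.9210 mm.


Formula: Tear strength = force / thickness
Substituting: Tear strength = 72.7410 / 0.9210
Result: 78.9805 N/mm


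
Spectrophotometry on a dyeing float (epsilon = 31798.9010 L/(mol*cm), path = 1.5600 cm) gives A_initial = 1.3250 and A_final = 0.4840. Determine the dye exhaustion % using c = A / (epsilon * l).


c_initial = A_i / (epsilon * l) = 1.3250 / (31798.9010 * 1.5600) = 2.6710e-05 mol/L
c_final = A_f / (epsilon * l) = 0.4840 / (31798.9010 * 1.5600) = 9.7568e-06 mol/L
Exhaustion = (c_initial - c_final) / c_initial * 100 = (2.6710e-05 - 9.7568e-06) / 2.6710e-05 * 100 = 63.4717 %


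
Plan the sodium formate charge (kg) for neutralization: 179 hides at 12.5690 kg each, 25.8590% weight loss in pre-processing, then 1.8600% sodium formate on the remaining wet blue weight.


Total_raw = N * avg_wt = 179 * 12.5690 = 2249.8510 kg
Substrate = Total_raw * (1 - loss/100) = 2249.8510 * (1 - 25.8590/100) = 1668.0620 kg
Neutralizer = Substrate * pct / 100 = 1668.0620 * 1.8600 / 100 = 31.0260 kg


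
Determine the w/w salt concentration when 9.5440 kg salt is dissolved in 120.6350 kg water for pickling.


Formula: Conc = salt / (water + salt) * 100
Substituting: Conc = 9.5440 / (120.6350 + 9.5440) * 100
Result: 7.3314 %


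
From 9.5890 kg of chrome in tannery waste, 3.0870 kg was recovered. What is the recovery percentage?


Formula: Recovery = recovered / input * 100
Substituting: Recovery = 3.0870 / 9.5890 * 100
Result: 32.1931 %


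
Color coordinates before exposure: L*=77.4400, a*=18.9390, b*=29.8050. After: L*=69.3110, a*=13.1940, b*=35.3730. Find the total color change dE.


dL = -8.1290, da = -5.7450, db = 5.5680
dE = sqrt((-8.1290)^2 + (-5.7450)^2 + 5.5680^2) = 11.4056


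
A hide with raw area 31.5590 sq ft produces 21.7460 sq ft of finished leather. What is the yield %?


Formula: Yield = finished / raw * 100
Substituting: Yield = 21.7460 / 31.5590 * 100
Result: 68.9059 %


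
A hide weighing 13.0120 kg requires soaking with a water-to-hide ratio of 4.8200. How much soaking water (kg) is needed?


Formula: Water = hide_weight * ratio
Substituting: Water = 13.0120 * 4.8200
Result: 62.7178 kg


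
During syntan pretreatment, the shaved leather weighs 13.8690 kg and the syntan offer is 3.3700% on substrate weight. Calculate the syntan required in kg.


Formula: Syntan = substrate * pct / 100
Substituting: Syntan = 13.8690 * 3.3700 / 100
Result: 0.4674 kg


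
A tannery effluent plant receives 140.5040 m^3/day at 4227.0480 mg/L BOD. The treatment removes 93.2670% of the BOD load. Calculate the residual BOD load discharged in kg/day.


Load_in = volume * conc / 1000 = 140.5040 * 4227.0480 / 1000 = 593.9172 kg/day
Removed = Load_in * eff / 100 = 593.9172 * 93.2670 / 100 = 553.9287 kg/day
Load_out = Load_in - Removed = 593.9172 - 553.9287 = 39.9884 kg/day


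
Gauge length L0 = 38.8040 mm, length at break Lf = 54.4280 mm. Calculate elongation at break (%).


Formula: Elongation = (Lf - L0) / L0 * 100
Substituting: Elongation = (54.4280 - 38.8040) / 38.8040 * 100
Result: 40.2639 %


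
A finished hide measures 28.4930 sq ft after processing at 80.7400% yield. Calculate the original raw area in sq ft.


Formula: raw = finished * 100 / yield
Substituting: raw = 28.4930 * 100 / 80.7400
Result: 35.2898 sq ft


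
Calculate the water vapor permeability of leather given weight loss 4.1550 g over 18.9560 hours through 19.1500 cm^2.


Formula: WVP = loss / (area * time)
Substituting: WVP = 4.1550 / (19.1500 * 18.9560)
Result: 0.011446 g/(cm^2*hr)


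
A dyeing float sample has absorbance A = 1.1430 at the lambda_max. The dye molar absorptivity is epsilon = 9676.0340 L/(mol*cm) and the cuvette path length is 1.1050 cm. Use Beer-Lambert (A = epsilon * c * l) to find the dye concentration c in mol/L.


Formula: c = A / (epsilon * l)
Substituting: c = 1.1430 / (9676.0340 * 1.1050)
Result: 1.0690e-04 mol/L


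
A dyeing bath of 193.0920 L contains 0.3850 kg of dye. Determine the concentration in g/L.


Formula: Conc = dye_mass(kg) / volume(L) * 1000
Substituting: Conc = 0.3850 / 193.0920 * 1000
Result: 1.9939 g/L


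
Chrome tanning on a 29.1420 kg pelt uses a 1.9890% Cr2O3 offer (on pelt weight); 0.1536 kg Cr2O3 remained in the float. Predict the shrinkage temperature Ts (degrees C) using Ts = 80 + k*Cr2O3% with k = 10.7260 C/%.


Offered = pelt * offer_pct / 100 = 29.1420 * 1.9890 / 100 = 0.5796 kg
Uptake = offered - residual = 0.5796 - 0.1536 = 0.4260 kg
Cr2O3% on pelt = uptake / pelt * 100 = 0.4260 / 29.1420 * 100 = 1.4619 %
Ts = 80 + k * Cr2O3% = 80 + 10.7260 * 1.4619 = 95.6806 C


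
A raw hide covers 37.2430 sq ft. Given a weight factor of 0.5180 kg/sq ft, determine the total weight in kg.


Formula: Weight = area * weight_per_sqft
Substituting: Weight = 37.2430 * 0.5180
Result: 19.2919 kg


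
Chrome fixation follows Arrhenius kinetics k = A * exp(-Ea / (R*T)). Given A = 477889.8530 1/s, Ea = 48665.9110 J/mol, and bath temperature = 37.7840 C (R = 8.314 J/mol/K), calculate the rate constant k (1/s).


T_K = T_C + 273.15 = 37.7840 + 273.15 = 310.9340 K
exponent = -Ea / (R * T_K) = -48665.9110 / (8.314 * 310.9340) = -18.8255
k = A * exp(exponent) = 477889.8530 * exp(-18.8255) = 0.00318798 1/s


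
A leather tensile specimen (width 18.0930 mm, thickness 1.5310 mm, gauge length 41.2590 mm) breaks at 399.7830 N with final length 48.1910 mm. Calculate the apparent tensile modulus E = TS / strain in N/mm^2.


TS = F / (w * t) = 399.7830 / (18.0930 * 1.5310) = 14.4324 N/mm^2
strain = (Lf - L0) / L0 = (48.1910 - 41.2590) / 41.2590 = 0.1680
E = TS / strain = 14.4324 / 0.1680 = 85.9011 N/mm^2


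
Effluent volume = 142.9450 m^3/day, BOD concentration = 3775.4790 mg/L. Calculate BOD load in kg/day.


Formula: BOD_load = volume * conc / 1000
Substituting: BOD_load = 142.9450 * 3775.4790 / 1000
Result: 539.6858 kg/day


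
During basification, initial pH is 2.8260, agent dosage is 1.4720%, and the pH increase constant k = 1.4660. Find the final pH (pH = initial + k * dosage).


Formula: pH_final = pH_initial + k * base_pct
Substituting: pH_final = 2.8260 + 1.4660 * 1.4720
Result: 4.9840


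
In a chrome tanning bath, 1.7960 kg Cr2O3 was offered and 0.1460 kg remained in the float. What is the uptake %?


Formula: Uptake = (offered - residual) / offered * 100
Substituting: Uptake = (1.7960 - 0.1460) / 1.7960 * 100
Result: 91.8708 %


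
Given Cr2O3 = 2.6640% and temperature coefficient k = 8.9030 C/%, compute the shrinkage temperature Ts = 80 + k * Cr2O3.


Formula: Ts = 80 + k * Cr2O3
Substituting: Ts = 80 + 8.9030 * 2.6640
Result: 103.7176 C


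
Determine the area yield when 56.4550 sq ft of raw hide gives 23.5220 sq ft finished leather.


Formula: Yield = finished / raw * 100
Substituting: Yield = 23.5220 / 56.4550 * 100
Result: 41.6650 %


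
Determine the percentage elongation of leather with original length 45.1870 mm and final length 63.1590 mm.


Formula: Elongation = (Lf - L0) / L0 * 100
Substituting: Elongation = (63.1590 - 45.1870) / 45.1870 * 100
Result: 39.7725 %


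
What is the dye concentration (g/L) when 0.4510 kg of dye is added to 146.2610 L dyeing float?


Formula: Conc = dye_mass(kg) / volume(L) * 1000
Substituting: Conc = 0.4510 / 146.2610 * 1000
Result: 3.0835 g/L


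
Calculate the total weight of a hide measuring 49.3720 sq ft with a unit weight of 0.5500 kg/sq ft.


Formula: Weight = area * weight_per_sqft
Substituting: Weight = 49.3720 * 0.5500
Result: 27.1546 kg


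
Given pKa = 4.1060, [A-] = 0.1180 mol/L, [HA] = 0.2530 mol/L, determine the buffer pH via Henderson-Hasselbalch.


ratio = [A-] / [HA] = 0.1180 / 0.2530 = 0.4664
log10(ratio) = -0.3312
pH = pKa + log10(ratio) = 4.1060 - 0.3312 = 3.7748


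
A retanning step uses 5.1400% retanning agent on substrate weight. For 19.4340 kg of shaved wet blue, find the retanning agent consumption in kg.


Formula: Retan = substrate * pct / 100
Substituting: Retan = 19.4340 * 5.1400 / 100
Result: 0.9989 kg


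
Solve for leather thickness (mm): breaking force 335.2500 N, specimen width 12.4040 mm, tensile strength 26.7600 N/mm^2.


Formula: t = F / (TS * w)
Substituting: t = 335.2500 / (26.7600 * 12.4040)
Result: 1.0100 mm
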